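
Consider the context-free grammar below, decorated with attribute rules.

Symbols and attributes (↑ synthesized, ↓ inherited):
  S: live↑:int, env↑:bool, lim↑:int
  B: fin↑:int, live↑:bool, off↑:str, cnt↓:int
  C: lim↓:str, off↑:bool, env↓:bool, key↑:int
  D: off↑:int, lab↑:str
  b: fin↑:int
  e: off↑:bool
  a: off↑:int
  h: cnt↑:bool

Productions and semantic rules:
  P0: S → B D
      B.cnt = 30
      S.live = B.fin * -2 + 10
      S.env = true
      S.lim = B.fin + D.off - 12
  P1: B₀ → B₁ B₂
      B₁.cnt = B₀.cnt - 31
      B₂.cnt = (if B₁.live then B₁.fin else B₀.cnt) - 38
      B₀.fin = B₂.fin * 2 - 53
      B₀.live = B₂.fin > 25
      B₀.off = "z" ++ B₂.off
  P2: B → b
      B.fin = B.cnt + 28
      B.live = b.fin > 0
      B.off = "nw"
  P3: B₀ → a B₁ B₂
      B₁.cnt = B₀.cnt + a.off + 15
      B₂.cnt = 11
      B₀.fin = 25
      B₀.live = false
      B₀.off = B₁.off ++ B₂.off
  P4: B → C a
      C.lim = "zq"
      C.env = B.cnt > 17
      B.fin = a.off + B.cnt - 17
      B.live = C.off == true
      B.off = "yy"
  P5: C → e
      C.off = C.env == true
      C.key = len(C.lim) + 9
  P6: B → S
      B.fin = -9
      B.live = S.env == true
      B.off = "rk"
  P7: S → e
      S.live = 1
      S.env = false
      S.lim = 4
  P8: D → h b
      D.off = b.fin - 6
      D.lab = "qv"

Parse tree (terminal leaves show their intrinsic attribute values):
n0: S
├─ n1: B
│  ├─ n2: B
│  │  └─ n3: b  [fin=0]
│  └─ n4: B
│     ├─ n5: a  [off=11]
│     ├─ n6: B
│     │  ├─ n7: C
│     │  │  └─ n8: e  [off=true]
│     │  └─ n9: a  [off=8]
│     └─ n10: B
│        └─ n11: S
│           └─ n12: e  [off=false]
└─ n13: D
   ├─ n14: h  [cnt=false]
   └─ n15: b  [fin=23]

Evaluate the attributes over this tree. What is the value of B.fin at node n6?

9

1. n1.cnt = 30  [30]
2. n2.cnt = -1  [B₀.cnt - 31]
3. n3.fin = 0  [terminal]
4. n2.fin = 27  [B.cnt + 28]
5. n2.live = false  [b.fin > 0]
6. n2.off = "nw"  ["nw"]
7. n4.cnt = -8  [(if B₁.live then B₁.fin else B₀.cnt) - 38]
8. n5.off = 11  [terminal]
9. n6.cnt = 18  [B₀.cnt + a.off + 15]
10. n7.lim = "zq"  ["zq"]
11. n7.env = true  [B.cnt > 17]
12. n8.off = true  [terminal]
13. n7.off = true  [C.env == true]
14. n7.key = 11  [len(C.lim) + 9]
15. n9.off = 8  [terminal]
16. n6.fin = 9  [a.off + B.cnt - 17]
17. n6.live = true  [C.off == true]
18. n6.off = "yy"  ["yy"]
19. n10.cnt = 11  [11]
20. n12.off = false  [terminal]
21. n11.live = 1  [1]
22. n11.env = false  [false]
23. n11.lim = 4  [4]
24. n10.fin = -9  [-9]
25. n10.live = false  [S.env == true]
26. n10.off = "rk"  ["rk"]
27. n4.fin = 25  [25]
28. n4.live = false  [false]
29. n4.off = "yyrk"  [B₁.off ++ B₂.off]
30. n1.fin = -3  [B₂.fin * 2 - 53]
31. n1.live = false  [B₂.fin > 25]
32. n1.off = "zyyrk"  ["z" ++ B₂.off]
33. n14.cnt = false  [terminal]
34. n15.fin = 23  [terminal]
35. n13.off = 17  [b.fin - 6]
36. n13.lab = "qv"  ["qv"]
37. n0.live = 16  [B.fin * -2 + 10]
38. n0.env = true  [true]
39. n0.lim = 2  [B.fin + D.off - 12]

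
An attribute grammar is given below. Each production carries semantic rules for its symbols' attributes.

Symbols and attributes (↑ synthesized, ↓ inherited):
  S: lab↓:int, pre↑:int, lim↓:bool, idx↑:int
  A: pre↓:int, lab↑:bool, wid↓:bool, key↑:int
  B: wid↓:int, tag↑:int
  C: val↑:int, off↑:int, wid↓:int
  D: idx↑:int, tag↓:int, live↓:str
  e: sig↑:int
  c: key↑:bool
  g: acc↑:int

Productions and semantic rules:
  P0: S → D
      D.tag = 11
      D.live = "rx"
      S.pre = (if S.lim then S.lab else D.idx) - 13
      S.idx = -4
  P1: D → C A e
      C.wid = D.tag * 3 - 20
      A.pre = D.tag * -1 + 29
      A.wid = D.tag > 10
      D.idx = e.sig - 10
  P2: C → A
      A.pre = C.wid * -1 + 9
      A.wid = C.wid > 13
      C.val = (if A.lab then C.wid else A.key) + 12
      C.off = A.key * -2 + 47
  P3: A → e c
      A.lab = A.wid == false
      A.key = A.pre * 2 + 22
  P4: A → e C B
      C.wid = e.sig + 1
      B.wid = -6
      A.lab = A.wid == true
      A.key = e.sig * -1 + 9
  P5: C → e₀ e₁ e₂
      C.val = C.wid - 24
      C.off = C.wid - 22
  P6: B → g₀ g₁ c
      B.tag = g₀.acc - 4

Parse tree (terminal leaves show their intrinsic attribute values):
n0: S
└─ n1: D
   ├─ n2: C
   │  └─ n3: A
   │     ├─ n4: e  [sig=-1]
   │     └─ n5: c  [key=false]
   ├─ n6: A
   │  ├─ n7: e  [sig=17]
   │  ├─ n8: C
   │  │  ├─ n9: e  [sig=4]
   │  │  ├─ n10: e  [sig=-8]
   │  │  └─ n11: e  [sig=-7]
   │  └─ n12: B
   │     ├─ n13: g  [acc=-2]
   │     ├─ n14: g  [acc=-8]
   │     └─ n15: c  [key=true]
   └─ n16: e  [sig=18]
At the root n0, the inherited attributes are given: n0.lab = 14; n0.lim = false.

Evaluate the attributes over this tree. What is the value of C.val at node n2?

1. n0.lab = 14  [given at root]
2. n0.lim = false  [given at root]
3. n1.tag = 11  [11]
4. n1.live = "rx"  ["rx"]
5. n2.wid = 13  [D.tag * 3 - 20]
6. n3.pre = -4  [C.wid * -1 + 9]
7. n3.wid = false  [C.wid > 13]
8. n4.sig = -1  [terminal]
9. n5.key = false  [terminal]
10. n3.lab = true  [A.wid == false]
11. n3.key = 14  [A.pre * 2 + 22]
12. n2.val = 25  [(if A.lab then C.wid else A.key) + 12]
13. n2.off = 19  [A.key * -2 + 47]
14. n6.pre = 18  [D.tag * -1 + 29]
15. n6.wid = true  [D.tag > 10]
16. n7.sig = 17  [terminal]
17. n8.wid = 18  [e.sig + 1]
18. n9.sig = 4  [terminal]
19. n10.sig = -8  [terminal]
20. n11.sig = -7  [terminal]
21. n8.val = -6  [C.wid - 24]
22. n8.off = -4  [C.wid - 22]
23. n12.wid = -6  [-6]
24. n13.acc = -2  [terminal]
25. n14.acc = -8  [terminal]
26. n15.key = true  [terminal]
27. n12.tag = -6  [g₀.acc - 4]
28. n6.lab = true  [A.wid == true]
29. n6.key = -8  [e.sig * -1 + 9]
30. n16.sig = 18  [terminal]
31. n1.idx = 8  [e.sig - 10]
32. n0.pre = -5  [(if S.lim then S.lab else D.idx) - 13]
33. n0.idx = -4  [-4]

25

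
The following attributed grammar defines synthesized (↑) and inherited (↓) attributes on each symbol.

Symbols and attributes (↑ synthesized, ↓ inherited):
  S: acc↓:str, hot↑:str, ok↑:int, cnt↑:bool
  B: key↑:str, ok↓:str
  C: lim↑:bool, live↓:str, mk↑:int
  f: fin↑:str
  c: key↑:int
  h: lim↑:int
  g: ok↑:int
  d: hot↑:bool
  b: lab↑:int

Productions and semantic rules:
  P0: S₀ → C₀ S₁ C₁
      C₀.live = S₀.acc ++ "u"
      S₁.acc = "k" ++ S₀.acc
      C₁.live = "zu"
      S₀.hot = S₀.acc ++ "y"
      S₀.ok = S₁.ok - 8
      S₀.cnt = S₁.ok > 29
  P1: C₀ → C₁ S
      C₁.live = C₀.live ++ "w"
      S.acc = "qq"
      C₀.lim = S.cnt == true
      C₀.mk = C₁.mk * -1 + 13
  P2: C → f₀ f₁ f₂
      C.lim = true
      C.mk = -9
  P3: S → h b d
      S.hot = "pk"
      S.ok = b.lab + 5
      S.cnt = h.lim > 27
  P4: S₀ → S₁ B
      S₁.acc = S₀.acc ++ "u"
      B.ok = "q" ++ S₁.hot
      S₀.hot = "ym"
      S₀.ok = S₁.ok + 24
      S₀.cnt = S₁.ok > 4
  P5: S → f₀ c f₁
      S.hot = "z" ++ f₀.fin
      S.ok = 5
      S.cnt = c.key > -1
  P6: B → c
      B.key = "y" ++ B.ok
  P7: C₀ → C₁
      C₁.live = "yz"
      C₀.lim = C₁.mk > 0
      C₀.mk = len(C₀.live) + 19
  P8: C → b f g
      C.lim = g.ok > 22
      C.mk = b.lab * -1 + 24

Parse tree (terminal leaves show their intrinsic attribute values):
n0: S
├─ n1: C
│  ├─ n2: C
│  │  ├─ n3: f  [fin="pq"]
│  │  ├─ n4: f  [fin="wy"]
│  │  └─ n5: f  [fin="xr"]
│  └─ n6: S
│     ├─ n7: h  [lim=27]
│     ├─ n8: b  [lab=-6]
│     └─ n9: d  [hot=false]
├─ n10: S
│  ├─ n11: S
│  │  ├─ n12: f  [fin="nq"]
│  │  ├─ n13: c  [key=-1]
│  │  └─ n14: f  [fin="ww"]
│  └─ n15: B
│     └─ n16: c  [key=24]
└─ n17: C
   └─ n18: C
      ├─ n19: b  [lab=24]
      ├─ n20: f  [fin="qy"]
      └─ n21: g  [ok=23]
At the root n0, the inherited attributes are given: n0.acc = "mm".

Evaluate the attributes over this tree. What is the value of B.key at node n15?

"yqznq"

1. n0.acc = "mm"  [given at root]
2. n1.live = "mmu"  [S₀.acc ++ "u"]
3. n2.live = "mmuw"  [C₀.live ++ "w"]
4. n3.fin = "pq"  [terminal]
5. n4.fin = "wy"  [terminal]
6. n5.fin = "xr"  [terminal]
7. n2.lim = true  [true]
8. n2.mk = -9  [-9]
9. n6.acc = "qq"  ["qq"]
10. n7.lim = 27  [terminal]
11. n8.lab = -6  [terminal]
12. n9.hot = false  [terminal]
13. n6.hot = "pk"  ["pk"]
14. n6.ok = -1  [b.lab + 5]
15. n6.cnt = false  [h.lim > 27]
16. n1.lim = false  [S.cnt == true]
17. n1.mk = 22  [C₁.mk * -1 + 13]
18. n10.acc = "kmm"  ["k" ++ S₀.acc]
19. n11.acc = "kmmu"  [S₀.acc ++ "u"]
20. n12.fin = "nq"  [terminal]
21. n13.key = -1  [terminal]
22. n14.fin = "ww"  [terminal]
23. n11.hot = "znq"  ["z" ++ f₀.fin]
24. n11.ok = 5  [5]
25. n11.cnt = false  [c.key > -1]
26. n15.ok = "qznq"  ["q" ++ S₁.hot]
27. n16.key = 24  [terminal]
28. n15.key = "yqznq"  ["y" ++ B.ok]
29. n10.hot = "ym"  ["ym"]
30. n10.ok = 29  [S₁.ok + 24]
31. n10.cnt = true  [S₁.ok > 4]
32. n17.live = "zu"  ["zu"]
33. n18.live = "yz"  ["yz"]
34. n19.lab = 24  [terminal]
35. n20.fin = "qy"  [terminal]
36. n21.ok = 23  [terminal]
37. n18.lim = true  [g.ok > 22]
38. n18.mk = 0  [b.lab * -1 + 24]
39. n17.lim = false  [C₁.mk > 0]
40. n17.mk = 21  [len(C₀.live) + 19]
41. n0.hot = "mmy"  [S₀.acc ++ "y"]
42. n0.ok = 21  [S₁.ok - 8]
43. n0.cnt = false  [S₁.ok > 29]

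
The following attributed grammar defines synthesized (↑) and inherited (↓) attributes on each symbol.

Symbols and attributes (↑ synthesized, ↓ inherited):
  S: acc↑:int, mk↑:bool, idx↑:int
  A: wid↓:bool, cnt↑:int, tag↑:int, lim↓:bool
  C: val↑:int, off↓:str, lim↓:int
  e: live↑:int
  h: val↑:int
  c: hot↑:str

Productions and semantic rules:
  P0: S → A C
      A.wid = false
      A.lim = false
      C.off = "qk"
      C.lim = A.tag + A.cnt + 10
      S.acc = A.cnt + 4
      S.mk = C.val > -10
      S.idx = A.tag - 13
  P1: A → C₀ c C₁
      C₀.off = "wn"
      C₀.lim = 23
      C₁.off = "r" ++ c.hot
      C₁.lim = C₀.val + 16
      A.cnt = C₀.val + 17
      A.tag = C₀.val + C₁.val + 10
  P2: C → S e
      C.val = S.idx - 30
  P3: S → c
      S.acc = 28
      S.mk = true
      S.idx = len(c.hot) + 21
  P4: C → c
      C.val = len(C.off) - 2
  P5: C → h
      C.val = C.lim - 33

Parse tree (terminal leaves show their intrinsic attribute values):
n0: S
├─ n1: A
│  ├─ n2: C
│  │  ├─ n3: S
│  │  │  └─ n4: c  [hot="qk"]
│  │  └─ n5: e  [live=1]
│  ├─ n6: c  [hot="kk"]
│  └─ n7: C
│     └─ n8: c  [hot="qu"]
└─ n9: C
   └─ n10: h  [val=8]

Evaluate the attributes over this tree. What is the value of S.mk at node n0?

true

1. n1.wid = false  [false]
2. n1.lim = false  [false]
3. n2.off = "wn"  ["wn"]
4. n2.lim = 23  [23]
5. n4.hot = "qk"  [terminal]
6. n3.acc = 28  [28]
7. n3.mk = true  [true]
8. n3.idx = 23  [len(c.hot) + 21]
9. n5.live = 1  [terminal]
10. n2.val = -7  [S.idx - 30]
11. n6.hot = "kk"  [terminal]
12. n7.off = "rkk"  ["r" ++ c.hot]
13. n7.lim = 9  [C₀.val + 16]
14. n8.hot = "qu"  [terminal]
15. n7.val = 1  [len(C.off) - 2]
16. n1.cnt = 10  [C₀.val + 17]
17. n1.tag = 4  [C₀.val + C₁.val + 10]
18. n9.off = "qk"  ["qk"]
19. n9.lim = 24  [A.tag + A.cnt + 10]
20. n10.val = 8  [terminal]
21. n9.val = -9  [C.lim - 33]
22. n0.acc = 14  [A.cnt + 4]
23. n0.mk = true  [C.val > -10]
24. n0.idx = -9  [A.tag - 13]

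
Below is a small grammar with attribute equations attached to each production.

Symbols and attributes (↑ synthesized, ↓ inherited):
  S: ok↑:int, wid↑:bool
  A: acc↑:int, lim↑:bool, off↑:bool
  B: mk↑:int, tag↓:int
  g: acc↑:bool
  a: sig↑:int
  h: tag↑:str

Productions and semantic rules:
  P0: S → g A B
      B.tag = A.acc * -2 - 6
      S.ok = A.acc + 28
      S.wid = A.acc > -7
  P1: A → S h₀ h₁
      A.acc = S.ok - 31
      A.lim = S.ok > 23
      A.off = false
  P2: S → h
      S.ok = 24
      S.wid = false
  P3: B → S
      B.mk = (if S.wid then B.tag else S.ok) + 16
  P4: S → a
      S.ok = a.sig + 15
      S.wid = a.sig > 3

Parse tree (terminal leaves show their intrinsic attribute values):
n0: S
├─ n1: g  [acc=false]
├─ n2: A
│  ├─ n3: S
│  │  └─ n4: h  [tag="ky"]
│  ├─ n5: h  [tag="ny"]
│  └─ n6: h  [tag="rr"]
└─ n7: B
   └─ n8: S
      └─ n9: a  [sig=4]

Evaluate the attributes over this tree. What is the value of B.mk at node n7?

24

1. n1.acc = false  [terminal]
2. n4.tag = "ky"  [terminal]
3. n3.ok = 24  [24]
4. n3.wid = false  [false]
5. n5.tag = "ny"  [terminal]
6. n6.tag = "rr"  [terminal]
7. n2.acc = -7  [S.ok - 31]
8. n2.lim = true  [S.ok > 23]
9. n2.off = false  [false]
10. n7.tag = 8  [A.acc * -2 - 6]
11. n9.sig = 4  [terminal]
12. n8.ok = 19  [a.sig + 15]
13. n8.wid = true  [a.sig > 3]
14. n7.mk = 24  [(if S.wid then B.tag else S.ok) + 16]
15. n0.ok = 21  [A.acc + 28]
16. n0.wid = false  [A.acc > -7]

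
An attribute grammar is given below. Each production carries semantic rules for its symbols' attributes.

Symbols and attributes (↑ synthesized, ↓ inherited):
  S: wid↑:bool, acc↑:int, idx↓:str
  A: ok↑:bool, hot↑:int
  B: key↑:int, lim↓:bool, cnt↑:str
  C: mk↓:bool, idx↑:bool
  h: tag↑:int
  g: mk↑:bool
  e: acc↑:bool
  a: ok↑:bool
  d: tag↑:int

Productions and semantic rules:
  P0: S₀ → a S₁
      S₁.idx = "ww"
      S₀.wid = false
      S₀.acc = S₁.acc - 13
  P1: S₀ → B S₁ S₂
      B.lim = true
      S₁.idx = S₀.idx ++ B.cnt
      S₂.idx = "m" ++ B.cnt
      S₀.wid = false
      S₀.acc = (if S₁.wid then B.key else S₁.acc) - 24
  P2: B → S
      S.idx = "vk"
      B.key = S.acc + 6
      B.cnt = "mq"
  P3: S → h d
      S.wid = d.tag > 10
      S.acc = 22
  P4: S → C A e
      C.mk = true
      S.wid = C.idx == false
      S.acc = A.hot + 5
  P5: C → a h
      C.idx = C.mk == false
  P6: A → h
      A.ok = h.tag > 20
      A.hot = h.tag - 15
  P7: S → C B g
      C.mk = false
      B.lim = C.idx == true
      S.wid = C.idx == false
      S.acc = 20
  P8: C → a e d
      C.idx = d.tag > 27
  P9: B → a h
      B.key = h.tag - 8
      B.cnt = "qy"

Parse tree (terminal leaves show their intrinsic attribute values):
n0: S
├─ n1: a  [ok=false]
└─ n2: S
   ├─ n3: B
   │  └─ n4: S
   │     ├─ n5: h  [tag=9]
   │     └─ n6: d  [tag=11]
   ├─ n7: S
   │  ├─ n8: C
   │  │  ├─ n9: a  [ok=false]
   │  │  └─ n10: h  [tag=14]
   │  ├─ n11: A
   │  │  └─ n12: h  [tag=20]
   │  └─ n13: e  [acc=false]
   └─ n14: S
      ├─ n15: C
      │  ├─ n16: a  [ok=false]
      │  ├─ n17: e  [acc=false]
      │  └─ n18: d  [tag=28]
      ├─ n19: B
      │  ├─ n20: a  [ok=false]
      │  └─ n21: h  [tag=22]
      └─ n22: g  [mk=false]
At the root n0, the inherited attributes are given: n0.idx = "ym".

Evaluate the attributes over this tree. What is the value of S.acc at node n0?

-9

1. n0.idx = "ym"  [given at root]
2. n1.ok = false  [terminal]
3. n2.idx = "ww"  ["ww"]
4. n3.lim = true  [true]
5. n4.idx = "vk"  ["vk"]
6. n5.tag = 9  [terminal]
7. n6.tag = 11  [terminal]
8. n4.wid = true  [d.tag > 10]
9. n4.acc = 22  [22]
10. n3.key = 28  [S.acc + 6]
11. n3.cnt = "mq"  ["mq"]
12. n7.idx = "wwmq"  [S₀.idx ++ B.cnt]
13. n8.mk = true  [true]
14. n9.ok = false  [terminal]
15. n10.tag = 14  [terminal]
16. n8.idx = false  [C.mk == false]
17. n12.tag = 20  [terminal]
18. n11.ok = false  [h.tag > 20]
19. n11.hot = 5  [h.tag - 15]
20. n13.acc = false  [terminal]
21. n7.wid = true  [C.idx == false]
22. n7.acc = 10  [A.hot + 5]
23. n14.idx = "mmq"  ["m" ++ B.cnt]
24. n15.mk = false  [false]
25. n16.ok = false  [terminal]
26. n17.acc = false  [terminal]
27. n18.tag = 28  [terminal]
28. n15.idx = true  [d.tag > 27]
29. n19.lim = true  [C.idx == true]
30. n20.ok = false  [terminal]
31. n21.tag = 22  [terminal]
32. n19.key = 14  [h.tag - 8]
33. n19.cnt = "qy"  ["qy"]
34. n22.mk = false  [terminal]
35. n14.wid = false  [C.idx == false]
36. n14.acc = 20  [20]
37. n2.wid = false  [false]
38. n2.acc = 4  [(if S₁.wid then B.key else S₁.acc) - 24]
39. n0.wid = false  [false]
40. n0.acc = -9  [S₁.acc - 13]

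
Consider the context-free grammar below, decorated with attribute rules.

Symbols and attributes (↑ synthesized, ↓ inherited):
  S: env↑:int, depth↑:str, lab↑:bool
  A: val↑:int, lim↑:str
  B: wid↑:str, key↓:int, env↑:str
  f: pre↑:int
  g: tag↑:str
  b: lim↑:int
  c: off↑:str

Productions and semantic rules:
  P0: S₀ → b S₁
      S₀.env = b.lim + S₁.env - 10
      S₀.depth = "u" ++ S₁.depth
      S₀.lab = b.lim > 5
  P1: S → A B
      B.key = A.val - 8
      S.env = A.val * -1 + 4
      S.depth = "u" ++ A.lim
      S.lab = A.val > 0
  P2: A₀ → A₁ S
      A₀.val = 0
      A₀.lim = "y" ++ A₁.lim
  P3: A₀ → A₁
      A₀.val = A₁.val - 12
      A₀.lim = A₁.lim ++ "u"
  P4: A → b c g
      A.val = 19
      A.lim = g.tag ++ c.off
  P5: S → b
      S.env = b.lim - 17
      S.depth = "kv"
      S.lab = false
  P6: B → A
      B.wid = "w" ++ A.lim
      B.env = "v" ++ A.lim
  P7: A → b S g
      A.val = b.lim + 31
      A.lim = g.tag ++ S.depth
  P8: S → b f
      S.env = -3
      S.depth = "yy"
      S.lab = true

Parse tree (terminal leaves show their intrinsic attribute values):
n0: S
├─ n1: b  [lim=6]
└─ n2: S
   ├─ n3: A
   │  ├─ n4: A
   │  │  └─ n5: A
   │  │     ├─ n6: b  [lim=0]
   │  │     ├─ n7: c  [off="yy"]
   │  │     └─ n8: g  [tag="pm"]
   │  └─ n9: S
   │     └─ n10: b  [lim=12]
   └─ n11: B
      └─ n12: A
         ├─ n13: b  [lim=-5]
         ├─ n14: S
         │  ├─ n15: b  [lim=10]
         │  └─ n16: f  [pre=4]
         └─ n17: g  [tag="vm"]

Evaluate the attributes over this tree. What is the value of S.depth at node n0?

1. n1.lim = 6  [terminal]
2. n6.lim = 0  [terminal]
3. n7.off = "yy"  [terminal]
4. n8.tag = "pm"  [terminal]
5. n5.val = 19  [19]
6. n5.lim = "pmyy"  [g.tag ++ c.off]
7. n4.val = 7  [A₁.val - 12]
8. n4.lim = "pmyyu"  [A₁.lim ++ "u"]
9. n10.lim = 12  [terminal]
10. n9.env = -5  [b.lim - 17]
11. n9.depth = "kv"  ["kv"]
12. n9.lab = false  [false]
13. n3.val = 0  [0]
14. n3.lim = "ypmyyu"  ["y" ++ A₁.lim]
15. n11.key = -8  [A.val - 8]
16. n13.lim = -5  [terminal]
17. n15.lim = 10  [terminal]
18. n16.pre = 4  [terminal]
19. n14.env = -3  [-3]
20. n14.depth = "yy"  ["yy"]
21. n14.lab = true  [true]
22. n17.tag = "vm"  [terminal]
23. n12.val = 26  [b.lim + 31]
24. n12.lim = "vmyy"  [g.tag ++ S.depth]
25. n11.wid = "wvmyy"  ["w" ++ A.lim]
26. n11.env = "vvmyy"  ["v" ++ A.lim]
27. n2.env = 4  [A.val * -1 + 4]
28. n2.depth = "uypmyyu"  ["u" ++ A.lim]
29. n2.lab = false  [A.val > 0]
30. n0.env = 0  [b.lim + S₁.env - 10]
31. n0.depth = "uuypmyyu"  ["u" ++ S₁.depth]
32. n0.lab = true  [b.lim > 5]

"uuypmyyu"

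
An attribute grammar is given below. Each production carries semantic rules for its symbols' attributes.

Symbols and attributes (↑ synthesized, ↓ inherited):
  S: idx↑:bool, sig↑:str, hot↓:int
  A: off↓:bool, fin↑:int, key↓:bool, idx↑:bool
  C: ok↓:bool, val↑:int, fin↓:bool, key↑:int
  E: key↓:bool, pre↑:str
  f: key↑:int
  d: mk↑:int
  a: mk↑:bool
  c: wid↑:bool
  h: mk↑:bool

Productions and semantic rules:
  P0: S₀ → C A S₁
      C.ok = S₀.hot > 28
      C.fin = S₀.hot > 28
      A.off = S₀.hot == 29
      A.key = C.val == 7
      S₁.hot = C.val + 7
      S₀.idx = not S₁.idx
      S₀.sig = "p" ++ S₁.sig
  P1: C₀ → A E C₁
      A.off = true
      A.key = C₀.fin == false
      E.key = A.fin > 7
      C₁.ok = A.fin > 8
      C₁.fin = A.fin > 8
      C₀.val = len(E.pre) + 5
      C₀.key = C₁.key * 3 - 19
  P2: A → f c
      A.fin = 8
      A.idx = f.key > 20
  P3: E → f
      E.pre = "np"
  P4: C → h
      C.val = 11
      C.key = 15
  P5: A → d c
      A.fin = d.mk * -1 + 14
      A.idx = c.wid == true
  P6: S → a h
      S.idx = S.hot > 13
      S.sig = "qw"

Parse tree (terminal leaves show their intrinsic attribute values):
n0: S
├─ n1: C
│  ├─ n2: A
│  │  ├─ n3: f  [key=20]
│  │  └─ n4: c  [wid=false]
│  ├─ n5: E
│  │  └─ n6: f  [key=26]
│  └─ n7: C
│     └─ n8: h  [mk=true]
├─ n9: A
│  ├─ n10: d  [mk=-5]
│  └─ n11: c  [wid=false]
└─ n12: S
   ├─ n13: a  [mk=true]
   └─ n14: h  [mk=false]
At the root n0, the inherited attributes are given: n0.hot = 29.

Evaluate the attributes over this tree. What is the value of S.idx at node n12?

true

1. n0.hot = 29  [given at root]
2. n1.ok = true  [S₀.hot > 28]
3. n1.fin = true  [S₀.hot > 28]
4. n2.off = true  [true]
5. n2.key = false  [C₀.fin == false]
6. n3.key = 20  [terminal]
7. n4.wid = false  [terminal]
8. n2.fin = 8  [8]
9. n2.idx = false  [f.key > 20]
10. n5.key = true  [A.fin > 7]
11. n6.key = 26  [terminal]
12. n5.pre = "np"  ["np"]
13. n7.ok = false  [A.fin > 8]
14. n7.fin = false  [A.fin > 8]
15. n8.mk = true  [terminal]
16. n7.val = 11  [11]
17. n7.key = 15  [15]
18. n1.val = 7  [len(E.pre) + 5]
19. n1.key = 26  [C₁.key * 3 - 19]
20. n9.off = true  [S₀.hot == 29]
21. n9.key = true  [C.val == 7]
22. n10.mk = -5  [terminal]
23. n11.wid = false  [terminal]
24. n9.fin = 19  [d.mk * -1 + 14]
25. n9.idx = false  [c.wid == true]
26. n12.hot = 14  [C.val + 7]
27. n13.mk = true  [terminal]
28. n14.mk = false  [terminal]
29. n12.idx = true  [S.hot > 13]
30. n12.sig = "qw"  ["qw"]
31. n0.idx = false  [not S₁.idx]
32. n0.sig = "pqw"  ["p" ++ S₁.sig]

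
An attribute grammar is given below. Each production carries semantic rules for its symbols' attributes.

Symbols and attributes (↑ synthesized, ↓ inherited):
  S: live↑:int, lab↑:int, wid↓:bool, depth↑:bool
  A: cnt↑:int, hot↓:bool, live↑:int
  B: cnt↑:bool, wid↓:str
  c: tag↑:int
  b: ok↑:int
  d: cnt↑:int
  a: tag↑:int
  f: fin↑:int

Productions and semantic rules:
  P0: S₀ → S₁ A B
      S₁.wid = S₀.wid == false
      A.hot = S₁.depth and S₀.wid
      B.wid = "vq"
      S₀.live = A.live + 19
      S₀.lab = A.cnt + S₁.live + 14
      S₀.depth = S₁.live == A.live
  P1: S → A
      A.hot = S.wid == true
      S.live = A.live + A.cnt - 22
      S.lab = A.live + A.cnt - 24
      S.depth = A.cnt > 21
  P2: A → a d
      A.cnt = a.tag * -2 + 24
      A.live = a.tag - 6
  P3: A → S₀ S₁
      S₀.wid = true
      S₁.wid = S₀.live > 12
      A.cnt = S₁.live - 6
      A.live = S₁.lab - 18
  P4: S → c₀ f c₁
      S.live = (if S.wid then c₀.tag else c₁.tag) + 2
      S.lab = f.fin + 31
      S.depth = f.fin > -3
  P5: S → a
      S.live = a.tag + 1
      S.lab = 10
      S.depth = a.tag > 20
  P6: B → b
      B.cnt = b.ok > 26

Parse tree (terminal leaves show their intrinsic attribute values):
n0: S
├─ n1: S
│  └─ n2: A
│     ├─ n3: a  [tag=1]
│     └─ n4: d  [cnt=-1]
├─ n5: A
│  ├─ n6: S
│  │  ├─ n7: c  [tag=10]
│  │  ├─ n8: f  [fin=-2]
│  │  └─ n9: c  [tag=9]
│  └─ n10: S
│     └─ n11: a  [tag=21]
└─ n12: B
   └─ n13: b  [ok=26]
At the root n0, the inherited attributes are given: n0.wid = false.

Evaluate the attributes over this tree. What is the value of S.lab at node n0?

25

1. n0.wid = false  [given at root]
2. n1.wid = true  [S₀.wid == false]
3. n2.hot = true  [S.wid == true]
4. n3.tag = 1  [terminal]
5. n4.cnt = -1  [terminal]
6. n2.cnt = 22  [a.tag * -2 + 24]
7. n2.live = -5  [a.tag - 6]
8. n1.live = -5  [A.live + A.cnt - 22]
9. n1.lab = -7  [A.live + A.cnt - 24]
10. n1.depth = true  [A.cnt > 21]
11. n5.hot = false  [S₁.depth and S₀.wid]
12. n6.wid = true  [true]
13. n7.tag = 10  [terminal]
14. n8.fin = -2  [terminal]
15. n9.tag = 9  [terminal]
16. n6.live = 12  [(if S.wid then c₀.tag else c₁.tag) + 2]
17. n6.lab = 29  [f.fin + 31]
18. n6.depth = true  [f.fin > -3]
19. n10.wid = false  [S₀.live > 12]
20. n11.tag = 21  [terminal]
21. n10.live = 22  [a.tag + 1]
22. n10.lab = 10  [10]
23. n10.depth = true  [a.tag > 20]
24. n5.cnt = 16  [S₁.live - 6]
25. n5.live = -8  [S₁.lab - 18]
26. n12.wid = "vq"  ["vq"]
27. n13.ok = 26  [terminal]
28. n12.cnt = false  [b.ok > 26]
29. n0.live = 11  [A.live + 19]
30. n0.lab = 25  [A.cnt + S₁.live + 14]
31. n0.depth = false  [S₁.live == A.live]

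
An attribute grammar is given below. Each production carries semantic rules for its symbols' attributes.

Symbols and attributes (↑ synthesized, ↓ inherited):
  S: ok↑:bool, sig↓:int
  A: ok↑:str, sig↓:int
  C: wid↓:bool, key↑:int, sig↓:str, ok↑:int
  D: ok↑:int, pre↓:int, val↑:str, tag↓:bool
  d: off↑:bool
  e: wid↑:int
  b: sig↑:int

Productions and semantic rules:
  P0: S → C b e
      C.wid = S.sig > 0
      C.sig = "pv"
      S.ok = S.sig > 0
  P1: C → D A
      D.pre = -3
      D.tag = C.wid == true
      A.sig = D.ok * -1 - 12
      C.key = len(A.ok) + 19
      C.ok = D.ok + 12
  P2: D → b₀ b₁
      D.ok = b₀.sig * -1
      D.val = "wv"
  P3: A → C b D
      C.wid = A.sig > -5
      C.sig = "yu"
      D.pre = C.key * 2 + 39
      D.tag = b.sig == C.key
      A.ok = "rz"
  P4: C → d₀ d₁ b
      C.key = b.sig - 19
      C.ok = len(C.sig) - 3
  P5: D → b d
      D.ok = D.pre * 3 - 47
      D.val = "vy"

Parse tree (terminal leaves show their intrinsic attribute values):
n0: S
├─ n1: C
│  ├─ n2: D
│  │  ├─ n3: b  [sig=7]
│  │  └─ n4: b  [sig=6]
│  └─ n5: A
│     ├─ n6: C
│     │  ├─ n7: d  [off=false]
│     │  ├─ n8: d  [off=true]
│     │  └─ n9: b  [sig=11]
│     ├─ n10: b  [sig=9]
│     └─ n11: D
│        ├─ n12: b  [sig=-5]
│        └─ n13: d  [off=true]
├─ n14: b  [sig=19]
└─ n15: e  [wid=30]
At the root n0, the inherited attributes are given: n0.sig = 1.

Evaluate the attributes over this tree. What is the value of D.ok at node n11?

22

1. n0.sig = 1  [given at root]
2. n1.wid = true  [S.sig > 0]
3. n1.sig = "pv"  ["pv"]
4. n2.pre = -3  [-3]
5. n2.tag = true  [C.wid == true]
6. n3.sig = 7  [terminal]
7. n4.sig = 6  [terminal]
8. n2.ok = -7  [b₀.sig * -1]
9. n2.val = "wv"  ["wv"]
10. n5.sig = -5  [D.ok * -1 - 12]
11. n6.wid = false  [A.sig > -5]
12. n6.sig = "yu"  ["yu"]
13. n7.off = false  [terminal]
14. n8.off = true  [terminal]
15. n9.sig = 11  [terminal]
16. n6.key = -8  [b.sig - 19]
17. n6.ok = -1  [len(C.sig) - 3]
18. n10.sig = 9  [terminal]
19. n11.pre = 23  [C.key * 2 + 39]
20. n11.tag = false  [b.sig == C.key]
21. n12.sig = -5  [terminal]
22. n13.off = true  [terminal]
23. n11.ok = 22  [D.pre * 3 - 47]
24. n11.val = "vy"  ["vy"]
25. n5.ok = "rz"  ["rz"]
26. n1.key = 21  [len(A.ok) + 19]
27. n1.ok = 5  [D.ok + 12]
28. n14.sig = 19  [terminal]
29. n15.wid = 30  [terminal]
30. n0.ok = true  [S.sig > 0]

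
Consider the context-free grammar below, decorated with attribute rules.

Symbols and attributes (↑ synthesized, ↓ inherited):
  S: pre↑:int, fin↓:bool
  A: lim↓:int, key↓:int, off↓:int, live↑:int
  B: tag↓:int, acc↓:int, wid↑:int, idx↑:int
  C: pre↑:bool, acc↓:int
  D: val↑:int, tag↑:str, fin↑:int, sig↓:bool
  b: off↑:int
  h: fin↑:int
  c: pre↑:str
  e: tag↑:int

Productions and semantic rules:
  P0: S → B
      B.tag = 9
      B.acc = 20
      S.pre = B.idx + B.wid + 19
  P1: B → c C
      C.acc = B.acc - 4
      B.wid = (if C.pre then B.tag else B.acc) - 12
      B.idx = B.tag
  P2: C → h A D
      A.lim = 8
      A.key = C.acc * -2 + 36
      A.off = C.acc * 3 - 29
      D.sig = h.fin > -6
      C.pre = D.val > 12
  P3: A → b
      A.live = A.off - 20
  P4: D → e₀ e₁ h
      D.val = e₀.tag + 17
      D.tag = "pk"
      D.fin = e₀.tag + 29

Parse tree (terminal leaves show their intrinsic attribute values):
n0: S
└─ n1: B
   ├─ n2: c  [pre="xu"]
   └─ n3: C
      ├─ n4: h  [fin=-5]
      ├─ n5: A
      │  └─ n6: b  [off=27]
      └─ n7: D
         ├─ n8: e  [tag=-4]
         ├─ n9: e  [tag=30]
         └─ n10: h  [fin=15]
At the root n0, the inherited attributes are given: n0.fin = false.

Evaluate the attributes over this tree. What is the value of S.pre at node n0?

25

1. n0.fin = false  [given at root]
2. n1.tag = 9  [9]
3. n1.acc = 20  [20]
4. n2.pre = "xu"  [terminal]
5. n3.acc = 16  [B.acc - 4]
6. n4.fin = -5  [terminal]
7. n5.lim = 8  [8]
8. n5.key = 4  [C.acc * -2 + 36]
9. n5.off = 19  [C.acc * 3 - 29]
10. n6.off = 27  [terminal]
11. n5.live = -1  [A.off - 20]
12. n7.sig = true  [h.fin > -6]
13. n8.tag = -4  [terminal]
14. n9.tag = 30  [terminal]
15. n10.fin = 15  [terminal]
16. n7.val = 13  [e₀.tag + 17]
17. n7.tag = "pk"  ["pk"]
18. n7.fin = 25  [e₀.tag + 29]
19. n3.pre = true  [D.val > 12]
20. n1.wid = -3  [(if C.pre then B.tag else B.acc) - 12]
21. n1.idx = 9  [B.tag]
22. n0.pre = 25  [B.idx + B.wid + 19]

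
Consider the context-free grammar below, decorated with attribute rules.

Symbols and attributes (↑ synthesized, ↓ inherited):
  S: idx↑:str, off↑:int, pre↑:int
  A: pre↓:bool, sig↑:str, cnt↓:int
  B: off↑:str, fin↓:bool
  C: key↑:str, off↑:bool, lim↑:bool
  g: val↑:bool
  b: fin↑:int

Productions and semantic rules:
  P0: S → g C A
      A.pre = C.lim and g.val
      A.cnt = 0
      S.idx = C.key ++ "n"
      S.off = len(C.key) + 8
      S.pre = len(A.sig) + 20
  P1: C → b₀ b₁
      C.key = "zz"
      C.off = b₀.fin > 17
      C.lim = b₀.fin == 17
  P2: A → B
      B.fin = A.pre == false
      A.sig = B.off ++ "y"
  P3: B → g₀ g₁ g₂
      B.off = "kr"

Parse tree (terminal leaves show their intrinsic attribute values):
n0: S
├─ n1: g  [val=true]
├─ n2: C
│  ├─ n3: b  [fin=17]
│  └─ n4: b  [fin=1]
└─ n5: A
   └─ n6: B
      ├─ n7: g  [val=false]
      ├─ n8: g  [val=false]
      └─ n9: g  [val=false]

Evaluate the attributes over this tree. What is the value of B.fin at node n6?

false

1. n1.val = true  [terminal]
2. n3.fin = 17  [terminal]
3. n4.fin = 1  [terminal]
4. n2.key = "zz"  ["zz"]
5. n2.off = false  [b₀.fin > 17]
6. n2.lim = true  [b₀.fin == 17]
7. n5.pre = true  [C.lim and g.val]
8. n5.cnt = 0  [0]
9. n6.fin = false  [A.pre == false]
10. n7.val = false  [terminal]
11. n8.val = false  [terminal]
12. n9.val = false  [terminal]
13. n6.off = "kr"  ["kr"]
14. n5.sig = "kry"  [B.off ++ "y"]
15. n0.idx = "zzn"  [C.key ++ "n"]
16. n0.off = 10  [len(C.key) + 8]
17. n0.pre = 23  [len(A.sig) + 20]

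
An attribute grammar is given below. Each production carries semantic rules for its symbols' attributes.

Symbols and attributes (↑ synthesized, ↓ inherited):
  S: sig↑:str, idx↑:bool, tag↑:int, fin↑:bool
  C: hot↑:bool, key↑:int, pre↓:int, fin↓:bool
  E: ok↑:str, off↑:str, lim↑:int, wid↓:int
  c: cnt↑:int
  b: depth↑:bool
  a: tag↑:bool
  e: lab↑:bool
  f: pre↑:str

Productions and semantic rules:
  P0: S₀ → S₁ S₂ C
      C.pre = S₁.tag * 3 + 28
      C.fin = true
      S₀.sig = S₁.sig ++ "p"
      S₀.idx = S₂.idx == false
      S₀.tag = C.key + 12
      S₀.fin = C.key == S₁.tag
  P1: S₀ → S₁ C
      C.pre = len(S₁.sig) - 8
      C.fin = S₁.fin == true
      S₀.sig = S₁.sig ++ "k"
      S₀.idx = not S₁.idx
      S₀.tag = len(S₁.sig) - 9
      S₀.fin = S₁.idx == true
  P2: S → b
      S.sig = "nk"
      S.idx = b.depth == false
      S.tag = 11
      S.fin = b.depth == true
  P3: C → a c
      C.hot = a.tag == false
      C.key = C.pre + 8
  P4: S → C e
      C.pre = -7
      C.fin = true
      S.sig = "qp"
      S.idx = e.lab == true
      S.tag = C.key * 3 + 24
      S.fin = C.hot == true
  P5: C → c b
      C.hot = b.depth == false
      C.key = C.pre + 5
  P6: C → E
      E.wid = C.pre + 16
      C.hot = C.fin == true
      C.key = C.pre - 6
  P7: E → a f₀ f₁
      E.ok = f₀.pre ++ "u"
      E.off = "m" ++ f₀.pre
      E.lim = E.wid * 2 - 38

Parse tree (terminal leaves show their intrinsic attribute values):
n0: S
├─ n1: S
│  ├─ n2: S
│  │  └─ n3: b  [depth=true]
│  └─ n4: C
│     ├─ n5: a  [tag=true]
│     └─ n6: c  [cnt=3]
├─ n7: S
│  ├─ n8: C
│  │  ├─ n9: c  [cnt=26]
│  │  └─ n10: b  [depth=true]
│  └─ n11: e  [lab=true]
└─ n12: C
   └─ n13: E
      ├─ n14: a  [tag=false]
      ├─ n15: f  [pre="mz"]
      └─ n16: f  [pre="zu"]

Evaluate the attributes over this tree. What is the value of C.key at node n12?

1. n3.depth = true  [terminal]
2. n2.sig = "nk"  ["nk"]
3. n2.idx = false  [b.depth == false]
4. n2.tag = 11  [11]
5. n2.fin = true  [b.depth == true]
6. n4.pre = -6  [len(S₁.sig) - 8]
7. n4.fin = true  [S₁.fin == true]
8. n5.tag = true  [terminal]
9. n6.cnt = 3  [terminal]
10. n4.hot = false  [a.tag == false]
11. n4.key = 2  [C.pre + 8]
12. n1.sig = "nkk"  [S₁.sig ++ "k"]
13. n1.idx = true  [not S₁.idx]
14. n1.tag = -7  [len(S₁.sig) - 9]
15. n1.fin = false  [S₁.idx == true]
16. n8.pre = -7  [-7]
17. n8.fin = true  [true]
18. n9.cnt = 26  [terminal]
19. n10.depth = true  [terminal]
20. n8.hot = false  [b.depth == false]
21. n8.key = -2  [C.pre + 5]
22. n11.lab = true  [terminal]
23. n7.sig = "qp"  ["qp"]
24. n7.idx = true  [e.lab == true]
25. n7.tag = 18  [C.key * 3 + 24]
26. n7.fin = false  [C.hot == true]
27. n12.pre = 7  [S₁.tag * 3 + 28]
28. n12.fin = true  [true]
29. n13.wid = 23  [C.pre + 16]
30. n14.tag = false  [terminal]
31. n15.pre = "mz"  [terminal]
32. n16.pre = "zu"  [terminal]
33. n13.ok = "mzu"  [f₀.pre ++ "u"]
34. n13.off = "mmz"  ["m" ++ f₀.pre]
35. n13.lim = 8  [E.wid * 2 - 38]
36. n12.hot = true  [C.fin == true]
37. n12.key = 1  [C.pre - 6]
38. n0.sig = "nkkp"  [S₁.sig ++ "p"]
39. n0.idx = false  [S₂.idx == false]
40. n0.tag = 13  [C.key + 12]
41. n0.fin = false  [C.key == S₁.tag]

1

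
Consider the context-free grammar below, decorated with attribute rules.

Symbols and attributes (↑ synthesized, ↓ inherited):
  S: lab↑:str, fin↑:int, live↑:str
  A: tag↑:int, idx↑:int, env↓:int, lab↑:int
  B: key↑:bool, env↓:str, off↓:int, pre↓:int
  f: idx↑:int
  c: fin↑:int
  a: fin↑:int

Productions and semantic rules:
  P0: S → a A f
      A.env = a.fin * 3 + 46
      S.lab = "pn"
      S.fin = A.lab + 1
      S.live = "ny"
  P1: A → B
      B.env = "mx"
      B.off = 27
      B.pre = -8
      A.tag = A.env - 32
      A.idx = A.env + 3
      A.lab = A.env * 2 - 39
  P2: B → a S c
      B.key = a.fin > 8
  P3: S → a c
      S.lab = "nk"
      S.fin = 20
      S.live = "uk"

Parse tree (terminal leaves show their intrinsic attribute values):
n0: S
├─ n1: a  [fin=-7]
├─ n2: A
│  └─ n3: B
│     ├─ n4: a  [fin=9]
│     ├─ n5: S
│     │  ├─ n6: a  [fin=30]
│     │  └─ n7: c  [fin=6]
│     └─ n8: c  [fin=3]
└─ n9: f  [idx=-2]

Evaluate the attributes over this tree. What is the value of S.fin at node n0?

12

1. n1.fin = -7  [terminal]
2. n2.env = 25  [a.fin * 3 + 46]
3. n3.env = "mx"  ["mx"]
4. n3.off = 27  [27]
5. n3.pre = -8  [-8]
6. n4.fin = 9  [terminal]
7. n6.fin = 30  [terminal]
8. n7.fin = 6  [terminal]
9. n5.lab = "nk"  ["nk"]
10. n5.fin = 20  [20]
11. n5.live = "uk"  ["uk"]
12. n8.fin = 3  [terminal]
13. n3.key = true  [a.fin > 8]
14. n2.tag = -7  [A.env - 32]
15. n2.idx = 28  [A.env + 3]
16. n2.lab = 11  [A.env * 2 - 39]
17. n9.idx = -2  [terminal]
18. n0.lab = "pn"  ["pn"]
19. n0.fin = 12  [A.lab + 1]
20. n0.live = "ny"  ["ny"]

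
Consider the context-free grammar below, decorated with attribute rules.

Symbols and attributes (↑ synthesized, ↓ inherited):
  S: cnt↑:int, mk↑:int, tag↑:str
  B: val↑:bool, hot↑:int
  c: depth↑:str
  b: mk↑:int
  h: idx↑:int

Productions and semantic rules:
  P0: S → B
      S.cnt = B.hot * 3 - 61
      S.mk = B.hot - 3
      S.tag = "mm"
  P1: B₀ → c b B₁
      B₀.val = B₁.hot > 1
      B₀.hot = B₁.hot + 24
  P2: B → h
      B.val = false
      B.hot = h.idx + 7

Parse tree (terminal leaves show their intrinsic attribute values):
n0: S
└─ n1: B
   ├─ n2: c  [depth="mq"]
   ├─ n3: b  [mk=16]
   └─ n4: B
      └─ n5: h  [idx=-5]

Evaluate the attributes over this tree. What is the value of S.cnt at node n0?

1. n2.depth = "mq"  [terminal]
2. n3.mk = 16  [terminal]
3. n5.idx = -5  [terminal]
4. n4.val = false  [false]
5. n4.hot = 2  [h.idx + 7]
6. n1.val = true  [B₁.hot > 1]
7. n1.hot = 26  [B₁.hot + 24]
8. n0.cnt = 17  [B.hot * 3 - 61]
9. n0.mk = 23  [B.hot - 3]
10. n0.tag = "mm"  ["mm"]

17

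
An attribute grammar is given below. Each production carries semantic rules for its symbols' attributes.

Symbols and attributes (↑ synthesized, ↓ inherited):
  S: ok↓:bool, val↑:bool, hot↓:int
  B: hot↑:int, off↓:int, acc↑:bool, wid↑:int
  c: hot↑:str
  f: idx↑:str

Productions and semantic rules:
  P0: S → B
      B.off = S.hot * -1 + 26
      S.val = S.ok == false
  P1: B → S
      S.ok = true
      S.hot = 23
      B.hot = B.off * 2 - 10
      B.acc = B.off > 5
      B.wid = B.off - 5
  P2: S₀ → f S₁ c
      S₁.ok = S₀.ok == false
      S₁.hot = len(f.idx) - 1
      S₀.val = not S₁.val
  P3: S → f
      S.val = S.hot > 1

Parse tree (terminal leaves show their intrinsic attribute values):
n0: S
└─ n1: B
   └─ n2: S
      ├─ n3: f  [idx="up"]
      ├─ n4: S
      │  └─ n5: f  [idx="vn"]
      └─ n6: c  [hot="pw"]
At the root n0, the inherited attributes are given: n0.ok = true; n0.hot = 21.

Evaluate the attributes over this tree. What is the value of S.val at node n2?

1. n0.ok = true  [given at root]
2. n0.hot = 21  [given at root]
3. n1.off = 5  [S.hot * -1 + 26]
4. n2.ok = true  [true]
5. n2.hot = 23  [23]
6. n3.idx = "up"  [terminal]
7. n4.ok = false  [S₀.ok == false]
8. n4.hot = 1  [len(f.idx) - 1]
9. n5.idx = "vn"  [terminal]
10. n4.val = false  [S.hot > 1]
11. n6.hot = "pw"  [terminal]
12. n2.val = true  [not S₁.val]
13. n1.hot = 0  [B.off * 2 - 10]
14. n1.acc = false  [B.off > 5]
15. n1.wid = 0  [B.off - 5]
16. n0.val = false  [S.ok == false]

true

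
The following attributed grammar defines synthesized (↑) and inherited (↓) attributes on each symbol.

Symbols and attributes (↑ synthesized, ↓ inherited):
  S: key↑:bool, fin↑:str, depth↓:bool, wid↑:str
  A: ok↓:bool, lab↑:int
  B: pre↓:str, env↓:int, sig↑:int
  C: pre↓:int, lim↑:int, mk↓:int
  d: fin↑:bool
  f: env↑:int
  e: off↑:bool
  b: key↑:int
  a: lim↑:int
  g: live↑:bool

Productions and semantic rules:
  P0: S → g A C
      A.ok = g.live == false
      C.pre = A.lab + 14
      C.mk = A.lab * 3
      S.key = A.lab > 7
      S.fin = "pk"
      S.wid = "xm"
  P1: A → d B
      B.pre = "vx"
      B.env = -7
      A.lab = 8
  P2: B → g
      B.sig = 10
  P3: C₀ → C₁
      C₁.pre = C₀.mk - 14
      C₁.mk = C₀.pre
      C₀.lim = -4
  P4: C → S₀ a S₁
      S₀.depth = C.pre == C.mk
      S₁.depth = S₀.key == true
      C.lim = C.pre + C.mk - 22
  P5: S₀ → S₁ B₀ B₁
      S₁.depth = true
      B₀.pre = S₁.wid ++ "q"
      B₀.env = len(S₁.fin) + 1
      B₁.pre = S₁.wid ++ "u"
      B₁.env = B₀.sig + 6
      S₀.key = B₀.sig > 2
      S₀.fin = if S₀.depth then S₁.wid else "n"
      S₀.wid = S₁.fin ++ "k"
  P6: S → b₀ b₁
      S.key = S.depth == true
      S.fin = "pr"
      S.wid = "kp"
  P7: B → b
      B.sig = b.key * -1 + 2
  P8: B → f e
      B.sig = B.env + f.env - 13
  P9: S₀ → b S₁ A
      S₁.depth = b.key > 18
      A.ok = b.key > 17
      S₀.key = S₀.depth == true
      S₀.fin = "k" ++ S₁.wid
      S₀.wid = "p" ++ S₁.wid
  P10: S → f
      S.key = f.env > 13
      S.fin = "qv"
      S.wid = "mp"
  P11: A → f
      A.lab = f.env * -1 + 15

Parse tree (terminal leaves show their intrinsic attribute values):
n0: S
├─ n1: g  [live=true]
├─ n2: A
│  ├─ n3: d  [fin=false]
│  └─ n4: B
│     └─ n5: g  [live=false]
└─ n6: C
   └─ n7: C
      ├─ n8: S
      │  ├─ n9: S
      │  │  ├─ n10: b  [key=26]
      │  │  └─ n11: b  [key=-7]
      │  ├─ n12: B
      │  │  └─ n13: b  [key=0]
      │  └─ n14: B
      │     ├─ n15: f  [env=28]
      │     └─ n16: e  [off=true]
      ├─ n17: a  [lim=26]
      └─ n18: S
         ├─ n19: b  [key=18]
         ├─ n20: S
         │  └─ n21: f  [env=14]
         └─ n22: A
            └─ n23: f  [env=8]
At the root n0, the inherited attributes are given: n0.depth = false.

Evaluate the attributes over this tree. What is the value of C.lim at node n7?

1. n0.depth = false  [given at root]
2. n1.live = true  [terminal]
3. n2.ok = false  [g.live == false]
4. n3.fin = false  [terminal]
5. n4.pre = "vx"  ["vx"]
6. n4.env = -7  [-7]
7. n5.live = false  [terminal]
8. n4.sig = 10  [10]
9. n2.lab = 8  [8]
10. n6.pre = 22  [A.lab + 14]
11. n6.mk = 24  [A.lab * 3]
12. n7.pre = 10  [C₀.mk - 14]
13. n7.mk = 22  [C₀.pre]
14. n8.depth = false  [C.pre == C.mk]
15. n9.depth = true  [true]
16. n10.key = 26  [terminal]
17. n11.key = -7  [terminal]
18. n9.key = true  [S.depth == true]
19. n9.fin = "pr"  ["pr"]
20. n9.wid = "kp"  ["kp"]
21. n12.pre = "kpq"  [S₁.wid ++ "q"]
22. n12.env = 3  [len(S₁.fin) + 1]
23. n13.key = 0  [terminal]
24. n12.sig = 2  [b.key * -1 + 2]
25. n14.pre = "kpu"  [S₁.wid ++ "u"]
26. n14.env = 8  [B₀.sig + 6]
27. n15.env = 28  [terminal]
28. n16.off = true  [terminal]
29. n14.sig = 23  [B.env + f.env - 13]
30. n8.key = false  [B₀.sig > 2]
31. n8.fin = "n"  [if S₀.depth then S₁.wid else "n"]
32. n8.wid = "prk"  [S₁.fin ++ "k"]
33. n17.lim = 26  [terminal]
34. n18.depth = false  [S₀.key == true]
35. n19.key = 18  [terminal]
36. n20.depth = false  [b.key > 18]
37. n21.env = 14  [terminal]
38. n20.key = true  [f.env > 13]
39. n20.fin = "qv"  ["qv"]
40. n20.wid = "mp"  ["mp"]
41. n22.ok = true  [b.key > 17]
42. n23.env = 8  [terminal]
43. n22.lab = 7  [f.env * -1 + 15]
44. n18.key = false  [S₀.depth == true]
45. n18.fin = "kmp"  ["k" ++ S₁.wid]
46. n18.wid = "pmp"  ["p" ++ S₁.wid]
47. n7.lim = 10  [C.pre + C.mk - 22]
48. n6.lim = -4  [-4]
49. n0.key = true  [A.lab > 7]
50. n0.fin = "pk"  ["pk"]
51. n0.wid = "xm"  ["xm"]

10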